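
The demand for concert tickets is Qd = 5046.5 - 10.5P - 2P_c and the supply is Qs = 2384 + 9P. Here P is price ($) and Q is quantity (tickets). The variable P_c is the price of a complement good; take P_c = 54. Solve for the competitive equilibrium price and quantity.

P* = 131, Q* = 3563

With P_c = 54, demand is Qd = 4938.5 - 10.5P.
Equating demand and supply, 4938.5 - 10.5P = 2384 + 9P gives 19.5P = 2554.5, so P* = 131.
Substitute back: Q* = 4938.5 - 10.5(131) = 3563.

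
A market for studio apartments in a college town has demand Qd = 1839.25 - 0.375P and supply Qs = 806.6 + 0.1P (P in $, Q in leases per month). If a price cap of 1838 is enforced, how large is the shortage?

Shortage = 159.6

With P fixed at 1838, quantity demanded is 1150 and quantity supplied is 990.4.
Shortage = Qd - Qs = 1150 - 990.4 = 159.6.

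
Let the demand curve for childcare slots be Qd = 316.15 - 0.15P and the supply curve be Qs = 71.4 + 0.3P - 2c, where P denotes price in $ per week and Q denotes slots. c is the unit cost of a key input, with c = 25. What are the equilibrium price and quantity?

P* = 655, Q* = 217.9

With c = 25, supply is Qs = 21.4 + 0.3P.
The market clears where 316.15 - 0.15P = 21.4 + 0.3P. Rearranging, 0.45P = 294.75, hence P* = 655.
Then Q* = 316.15 - 0.15(655) = 217.9.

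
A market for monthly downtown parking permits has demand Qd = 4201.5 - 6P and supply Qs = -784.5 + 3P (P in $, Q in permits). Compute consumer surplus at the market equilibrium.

The market clears where 4201.5 - 6P = -784.5 + 3P. Rearranging, 9P = 4986, hence P* = 554.
Plugging P* into demand: Q* = 4201.5 - 6(554) = 877.5.
Demand choke price (Qd = 0): P = 4201.5/6 = 700.25. Consumer surplus = ½ × (700.25 - 554) × 877.5 = 64167.1875.

Consumer surplus = 64167.1875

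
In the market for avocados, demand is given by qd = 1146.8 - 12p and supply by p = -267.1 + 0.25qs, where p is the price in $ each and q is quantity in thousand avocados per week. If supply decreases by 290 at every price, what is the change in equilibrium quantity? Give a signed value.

Δq = -217.5

Solving each curve for q: qs = 1068.4 + 4p.
Set qd = qs: 1146.8 - 12p = 1068.4 + 4p, so 78.4 = 16p and p* = 4.9.
From the demand curve, q* = 1146.8 - 12(4.9) = 1088.
After the shift, supply is qs = 778.4 + 4p.
New equilibrium: 368.4 = 16p, so p = 23.025 and q = 870.5.
Δq = 870.5 - 1088 = -217.5.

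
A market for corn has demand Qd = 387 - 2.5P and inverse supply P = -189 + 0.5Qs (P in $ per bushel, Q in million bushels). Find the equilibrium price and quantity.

Inverting to quantity form: Qs = 378 + 2P.
At equilibrium Qd = Qs, so 387 - 2.5P = 378 + 2P; collecting terms, 9 = 4.5P and P* = 2.
Then Q* = 387 - 2.5(2) = 382.

P* = 2, Q* = 382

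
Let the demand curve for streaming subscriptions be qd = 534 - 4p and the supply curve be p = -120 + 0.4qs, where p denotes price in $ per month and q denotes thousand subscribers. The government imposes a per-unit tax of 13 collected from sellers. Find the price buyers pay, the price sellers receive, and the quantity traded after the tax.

Solving each curve for q: qs = 300 + 2.5p.
Sellers keep p_s = p_b - 13 per unit, so supply in terms of the buyer price is qs = 267.5 + 2.5p_b.
Equate demand and the shifted supply: 534 - 4p_b = 267.5 + 2.5p_b, giving 6.5p_b = 266.5, so p_b = 41.
So p_s = 28 and the quantity traded is q = 534 - 4(41) = 370.

p_b = 41, p_s = 28, q = 370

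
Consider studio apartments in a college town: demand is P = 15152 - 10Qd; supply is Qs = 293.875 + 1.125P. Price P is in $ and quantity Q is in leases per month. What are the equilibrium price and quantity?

In direct form, Qd = 1515.2 - 0.1P.
At equilibrium Qd = Qs, so 1515.2 - 0.1P = 293.875 + 1.125P; collecting terms, 1221.325 = 1.225P and P* = 997.
From the demand curve, Q* = 1515.2 - 0.1(997) = 1415.5.

P* = 997, Q* = 1415.5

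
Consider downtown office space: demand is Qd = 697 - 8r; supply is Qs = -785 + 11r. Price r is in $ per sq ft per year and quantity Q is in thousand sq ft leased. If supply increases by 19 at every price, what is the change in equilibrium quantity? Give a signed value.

At equilibrium Qd = Qs, so 697 - 8r = -785 + 11r; collecting terms, 1482 = 19r and r* = 78.
Plugging r* into demand: Q* = 697 - 8(78) = 73.
After the shift, supply is Qs = -766 + 11r.
The new intersection has 1463 = 19r, i.e. r = 77, Q = 81.
ΔQ = 81 - 73 = 8.

ΔQ = 8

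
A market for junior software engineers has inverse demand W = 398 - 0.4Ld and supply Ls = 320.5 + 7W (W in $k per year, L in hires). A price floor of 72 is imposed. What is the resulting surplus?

Surplus = 9.5

Inverting to quantity form: Ld = 995 - 2.5W.
At W = 72: Ld = 815 and Ls = 824.5.
Surplus = Ls - Ld = 824.5 - 815 = 9.5.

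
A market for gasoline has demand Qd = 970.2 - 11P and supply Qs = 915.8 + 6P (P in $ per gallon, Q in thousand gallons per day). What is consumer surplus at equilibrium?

Set Qd = Qs: 970.2 - 11P = 915.8 + 6P, so 54.4 = 17P and P* = 3.2.
From the demand curve, Q* = 970.2 - 11(3.2) = 935.
Demand choke price (Qd = 0): P = 970.2/11 = 88.2. Consumer surplus = ½ × (88.2 - 3.2) × 935 = 39737.5.

Consumer surplus = 39737.5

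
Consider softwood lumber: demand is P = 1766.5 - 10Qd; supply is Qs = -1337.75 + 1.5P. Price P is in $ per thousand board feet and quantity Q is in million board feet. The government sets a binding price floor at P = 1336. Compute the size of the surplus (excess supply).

Surplus = 623.2

Rewriting in direct form: Qd = 176.65 - 0.1P.
Evaluating both curves at the floor price 1336 gives Qd = 43.05, Qs = 666.25.
Surplus = Qs - Qd = 666.25 - 43.05 = 623.2.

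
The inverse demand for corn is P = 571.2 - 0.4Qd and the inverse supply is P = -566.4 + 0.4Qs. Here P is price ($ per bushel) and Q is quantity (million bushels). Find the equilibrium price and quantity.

P* = 2.4, Q* = 1422

Rewriting in direct form: Qd = 1428 - 2.5P and Qs = 1416 + 2.5P.
Equating demand and supply, 1428 - 2.5P = 1416 + 2.5P gives 5P = 12, so P* = 2.4.
Plugging P* into demand: Q* = 1428 - 2.5(2.4) = 1422.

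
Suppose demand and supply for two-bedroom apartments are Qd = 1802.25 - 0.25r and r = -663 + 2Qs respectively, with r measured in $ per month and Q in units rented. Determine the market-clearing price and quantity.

In direct form, Qs = 331.5 + 0.5r.
Equating demand and supply, 1802.25 - 0.25r = 331.5 + 0.5r gives 0.75r = 1470.75, so r* = 1961.
Substitute back: Q* = 1802.25 - 0.25(1961) = 1312.

r* = 1961, Q* = 1312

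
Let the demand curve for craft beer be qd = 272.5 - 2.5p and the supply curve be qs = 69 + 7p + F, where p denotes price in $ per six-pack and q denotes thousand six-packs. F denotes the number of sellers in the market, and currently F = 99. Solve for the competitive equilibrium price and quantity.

With F = 99, supply is qs = 168 + 7p.
The market clears where 272.5 - 2.5p = 168 + 7p. Rearranging, 9.5p = 104.5, hence p* = 11.
Substitute back: q* = 272.5 - 2.5(11) = 245.

p* = 11, q* = 245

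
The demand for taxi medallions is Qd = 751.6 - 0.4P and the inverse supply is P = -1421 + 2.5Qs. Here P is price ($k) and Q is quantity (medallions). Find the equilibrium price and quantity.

Inverting to quantity form: Qs = 568.4 + 0.4P.
Set Qd = Qs: 751.6 - 0.4P = 568.4 + 0.4P, so 183.2 = 0.8P and P* = 229.
Then Q* = 751.6 - 0.4(229) = 660.

P* = 229, Q* = 660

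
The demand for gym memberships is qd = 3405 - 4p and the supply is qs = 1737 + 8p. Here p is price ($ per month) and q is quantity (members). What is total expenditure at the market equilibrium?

The market clears where 3405 - 4p = 1737 + 8p. Rearranging, 12p = 1668, hence p* = 139.
Substitute back: q* = 3405 - 4(139) = 2849.
Total expenditure = p* × q* = 139 × 2849 = 396011.

Total expenditure = 396011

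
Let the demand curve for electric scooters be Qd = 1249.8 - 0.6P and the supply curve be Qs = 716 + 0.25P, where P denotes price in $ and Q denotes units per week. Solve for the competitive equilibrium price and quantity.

P* = 628, Q* = 873

At equilibrium Qd = Qs, so 1249.8 - 0.6P = 716 + 0.25P; collecting terms, 533.8 = 0.85P and P* = 628.
Plugging P* into demand: Q* = 1249.8 - 0.6(628) = 873.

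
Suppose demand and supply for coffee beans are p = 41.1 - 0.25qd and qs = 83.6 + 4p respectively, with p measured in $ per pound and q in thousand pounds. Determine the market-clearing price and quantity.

p* = 10.1, q* = 124

Rewriting in direct form: qd = 164.4 - 4p.
Set qd = qs: 164.4 - 4p = 83.6 + 4p, so 80.8 = 8p and p* = 10.1.
Plugging p* into demand: q* = 164.4 - 4(10.1) = 124.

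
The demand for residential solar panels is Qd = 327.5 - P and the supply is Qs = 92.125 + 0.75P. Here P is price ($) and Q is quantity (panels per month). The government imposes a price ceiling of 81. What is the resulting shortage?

With P fixed at 81, quantity demanded is 246.5 and quantity supplied is 152.875.
Shortage = Qd - Qs = 246.5 - 152.875 = 93.625.

Shortage = 93.625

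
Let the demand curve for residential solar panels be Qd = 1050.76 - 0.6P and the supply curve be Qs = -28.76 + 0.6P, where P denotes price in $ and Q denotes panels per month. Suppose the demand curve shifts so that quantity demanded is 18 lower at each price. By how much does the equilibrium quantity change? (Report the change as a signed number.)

Set Qd = Qs: 1050.76 - 0.6P = -28.76 + 0.6P, so 1079.52 = 1.2P and P* = 899.6.
From the demand curve, Q* = 1050.76 - 0.6(899.6) = 511.
After the shift, demand is Qd = 1032.76 - 0.6P.
New equilibrium: 1061.52 = 1.2P, so P = 884.6 and Q = 502.
ΔQ = 502 - 511 = -9.

ΔQ = -9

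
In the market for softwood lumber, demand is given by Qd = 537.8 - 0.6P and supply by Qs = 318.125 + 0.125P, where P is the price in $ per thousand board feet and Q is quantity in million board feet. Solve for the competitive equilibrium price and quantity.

At equilibrium Qd = Qs, so 537.8 - 0.6P = 318.125 + 0.125P; collecting terms, 219.675 = 0.725P and P* = 303.
Substitute back: Q* = 537.8 - 0.6(303) = 356.

P* = 303, Q* = 356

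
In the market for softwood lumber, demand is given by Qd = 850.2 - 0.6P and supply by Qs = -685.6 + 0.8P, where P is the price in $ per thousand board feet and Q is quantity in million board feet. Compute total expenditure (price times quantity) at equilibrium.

Total expenditure = 210624

At equilibrium Qd = Qs, so 850.2 - 0.6P = -685.6 + 0.8P; collecting terms, 1535.8 = 1.4P and P* = 1097.
Substitute back: Q* = 850.2 - 0.6(1097) = 192.
Total expenditure = P* × Q* = 1097 × 192 = 210624.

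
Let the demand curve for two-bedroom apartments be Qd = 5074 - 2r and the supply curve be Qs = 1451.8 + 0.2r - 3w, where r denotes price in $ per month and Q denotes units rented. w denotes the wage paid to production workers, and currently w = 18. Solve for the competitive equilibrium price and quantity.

With w = 18, supply is Qs = 1397.8 + 0.2r.
At equilibrium Qd = Qs, so 5074 - 2r = 1397.8 + 0.2r; collecting terms, 3676.2 = 2.2r and r* = 1671.
Plugging r* into demand: Q* = 5074 - 2(1671) = 1732.

r* = 1671, Q* = 1732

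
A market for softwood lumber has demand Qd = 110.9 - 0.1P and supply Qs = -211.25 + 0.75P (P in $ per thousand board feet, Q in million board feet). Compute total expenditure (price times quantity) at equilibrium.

Total expenditure = 27667

Equating demand and supply, 110.9 - 0.1P = -211.25 + 0.75P gives 0.85P = 322.15, so P* = 379.
Substitute back: Q* = 110.9 - 0.1(379) = 73.
Total expenditure = P* × Q* = 379 × 73 = 27667.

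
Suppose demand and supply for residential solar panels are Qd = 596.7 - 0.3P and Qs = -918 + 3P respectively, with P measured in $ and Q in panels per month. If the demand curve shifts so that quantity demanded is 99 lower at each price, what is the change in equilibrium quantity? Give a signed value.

The market clears where 596.7 - 0.3P = -918 + 3P. Rearranging, 3.3P = 1514.7, hence P* = 459.
Then Q* = 596.7 - 0.3(459) = 459.
After the shift, demand is Qd = 497.7 - 0.3P.
The new intersection has 1415.7 = 3.3P, i.e. P = 429, Q = 369.
ΔQ = 369 - 459 = -90.

ΔQ = -90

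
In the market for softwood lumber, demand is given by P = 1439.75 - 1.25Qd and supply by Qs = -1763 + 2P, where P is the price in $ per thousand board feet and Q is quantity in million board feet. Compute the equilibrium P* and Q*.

P* = 1041, Q* = 319

In direct form, Qd = 1151.8 - 0.8P.
At equilibrium Qd = Qs, so 1151.8 - 0.8P = -1763 + 2P; collecting terms, 2914.8 = 2.8P and P* = 1041.
Plugging P* into demand: Q* = 1151.8 - 0.8(1041) = 319.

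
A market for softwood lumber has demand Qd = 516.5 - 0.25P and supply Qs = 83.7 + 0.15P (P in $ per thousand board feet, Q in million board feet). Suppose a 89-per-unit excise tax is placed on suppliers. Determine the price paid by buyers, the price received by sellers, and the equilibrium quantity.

P_b = 1115.375, P_s = 1026.375, Q = 237.65625

Suppliers keep P_s = P_b - 89 per unit, so supply in terms of the buyer price is Qs = 70.35 + 0.15P_b.
Set Qd = Qs: 516.5 - 0.25P_b = 70.35 + 0.15P_b, so 446.15 = 0.4P_b and P_b = 1115.375.
So P_s = 1026.375 and the quantity traded is Q = 516.5 - 0.25(1115.375) = 237.65625.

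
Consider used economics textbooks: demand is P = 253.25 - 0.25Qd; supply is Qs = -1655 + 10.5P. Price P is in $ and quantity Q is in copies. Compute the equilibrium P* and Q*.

Solving each curve for Q: Qd = 1013 - 4P.
Set Qd = Qs: 1013 - 4P = -1655 + 10.5P, so 2668 = 14.5P and P* = 184.
From the demand curve, Q* = 1013 - 4(184) = 277.

P* = 184, Q* = 277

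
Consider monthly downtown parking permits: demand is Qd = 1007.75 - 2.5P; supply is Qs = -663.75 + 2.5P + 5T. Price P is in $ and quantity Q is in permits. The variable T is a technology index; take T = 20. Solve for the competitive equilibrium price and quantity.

P* = 314.3, Q* = 222

With T = 20, supply is Qs = -563.75 + 2.5P.
At equilibrium Qd = Qs, so 1007.75 - 2.5P = -563.75 + 2.5P; collecting terms, 1571.5 = 5P and P* = 314.3.
Then Q* = 1007.75 - 2.5(314.3) = 222.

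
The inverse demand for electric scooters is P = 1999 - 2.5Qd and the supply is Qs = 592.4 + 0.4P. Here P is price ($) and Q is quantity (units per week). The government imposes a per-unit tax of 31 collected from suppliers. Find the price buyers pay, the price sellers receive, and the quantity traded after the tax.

Inverting to quantity form: Qd = 799.6 - 0.4P.
Suppliers keep P_s = P_b - 31 per unit, so supply in terms of the buyer price is Qs = 580 + 0.4P_b.
Equate demand and the shifted supply: 799.6 - 0.4P_b = 580 + 0.4P_b, giving 0.8P_b = 219.6, so P_b = 274.5.
So P_s = 243.5 and the quantity traded is Q = 799.6 - 0.4(274.5) = 689.8.

P_b = 274.5, P_s = 243.5, Q = 689.8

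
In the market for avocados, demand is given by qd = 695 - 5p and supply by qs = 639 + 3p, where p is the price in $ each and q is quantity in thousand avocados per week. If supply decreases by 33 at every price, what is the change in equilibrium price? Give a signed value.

Δp = 4.125

Equating demand and supply, 695 - 5p = 639 + 3p gives 8p = 56, so p* = 7.
Substitute back: q* = 695 - 5(7) = 660.
After the shift, supply is qs = 606 + 3p.
New equilibrium: 89 = 8p, so p = 11.125 and q = 639.375.
Δp = 11.125 - 7 = 4.125.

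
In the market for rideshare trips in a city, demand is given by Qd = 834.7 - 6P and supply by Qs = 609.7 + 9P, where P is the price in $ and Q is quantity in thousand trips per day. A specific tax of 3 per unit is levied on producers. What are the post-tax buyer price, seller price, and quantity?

Producers keep P_s = P_b - 3 per unit, so supply in terms of the buyer price is Qs = 582.7 + 9P_b.
Market clearing requires 834.7 - 6P_b = 582.7 + 9P_b; hence 252 = 15P_b and P_b = 16.8.
Then P_s = 16.8 - 3 = 13.8 and Q = 834.7 - 6(16.8) = 733.9.

P_b = 16.8, P_s = 13.8, Q = 733.9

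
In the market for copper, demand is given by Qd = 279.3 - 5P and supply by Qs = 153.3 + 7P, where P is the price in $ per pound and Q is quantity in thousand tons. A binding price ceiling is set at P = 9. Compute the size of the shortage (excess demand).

Shortage = 18

Evaluating both curves at the ceiling price 9 gives Qd = 234.3, Qs = 216.3.
Shortage = Qd - Qs = 234.3 - 216.3 = 18.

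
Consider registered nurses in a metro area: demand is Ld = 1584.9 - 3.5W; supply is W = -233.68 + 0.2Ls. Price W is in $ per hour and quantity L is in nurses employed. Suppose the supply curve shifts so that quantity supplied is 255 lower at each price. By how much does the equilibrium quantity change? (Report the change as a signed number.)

Solving each curve for L: Ls = 1168.4 + 5W.
At equilibrium Ld = Ls, so 1584.9 - 3.5W = 1168.4 + 5W; collecting terms, 416.5 = 8.5W and W* = 49.
Substitute back: L* = 1584.9 - 3.5(49) = 1413.4.
After the shift, supply is Ls = 913.4 + 5W.
Re-solving, 8.5W = 671.5 gives W = 79 and L = 1308.4.
ΔL = 1308.4 - 1413.4 = -105.

ΔL = -105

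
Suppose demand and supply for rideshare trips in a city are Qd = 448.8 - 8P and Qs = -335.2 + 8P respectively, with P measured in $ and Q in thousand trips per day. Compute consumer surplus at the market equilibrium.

Consumer surplus = 201.64

Set Qd = Qs: 448.8 - 8P = -335.2 + 8P, so 784 = 16P and P* = 49.
Then Q* = 448.8 - 8(49) = 56.8.
Demand choke price (Qd = 0): P = 448.8/8 = 56.1. Consumer surplus = ½ × (56.1 - 49) × 56.8 = 201.64.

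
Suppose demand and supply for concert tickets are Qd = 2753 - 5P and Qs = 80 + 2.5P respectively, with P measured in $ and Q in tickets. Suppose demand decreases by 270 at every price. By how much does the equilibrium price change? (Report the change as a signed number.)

ΔP = -36

At equilibrium Qd = Qs, so 2753 - 5P = 80 + 2.5P; collecting terms, 2673 = 7.5P and P* = 356.4.
Then Q* = 2753 - 5(356.4) = 971.
After the shift, demand is Qd = 2483 - 5P.
New equilibrium: 2403 = 7.5P, so P = 320.4 and Q = 881.
ΔP = 320.4 - 356.4 = -36.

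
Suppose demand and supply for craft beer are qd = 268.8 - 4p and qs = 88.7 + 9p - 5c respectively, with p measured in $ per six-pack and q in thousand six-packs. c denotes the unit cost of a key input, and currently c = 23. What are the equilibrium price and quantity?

p* = 22.7, q* = 178

With c = 23, supply is qs = -26.3 + 9p.
At equilibrium qd = qs, so 268.8 - 4p = -26.3 + 9p; collecting terms, 295.1 = 13p and p* = 22.7.
Plugging p* into demand: q* = 268.8 - 4(22.7) = 178.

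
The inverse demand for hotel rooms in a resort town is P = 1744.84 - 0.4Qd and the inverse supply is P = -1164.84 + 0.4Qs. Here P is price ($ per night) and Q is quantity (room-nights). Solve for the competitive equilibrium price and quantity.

P* = 290, Q* = 3637.1

Inverting to quantity form: Qd = 4362.1 - 2.5P and Qs = 2912.1 + 2.5P.
Equating demand and supply, 4362.1 - 2.5P = 2912.1 + 2.5P gives 5P = 1450, so P* = 290.
Substitute back: Q* = 4362.1 - 2.5(290) = 3637.1.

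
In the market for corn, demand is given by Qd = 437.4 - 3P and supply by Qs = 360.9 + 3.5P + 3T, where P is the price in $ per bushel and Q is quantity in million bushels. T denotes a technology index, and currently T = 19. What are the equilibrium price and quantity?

P* = 3, Q* = 428.4

With T = 19, supply is Qs = 417.9 + 3.5P.
Set Qd = Qs: 437.4 - 3P = 417.9 + 3.5P, so 19.5 = 6.5P and P* = 3.
Then Q* = 437.4 - 3(3) = 428.4.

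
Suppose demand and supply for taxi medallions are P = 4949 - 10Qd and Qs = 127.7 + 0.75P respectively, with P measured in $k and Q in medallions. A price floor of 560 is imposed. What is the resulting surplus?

Surplus = 108.8

In direct form, Qd = 494.9 - 0.1P.
With P fixed at 560, quantity demanded is 438.9 and quantity supplied is 547.7.
Surplus = Qs - Qd = 547.7 - 438.9 = 108.8.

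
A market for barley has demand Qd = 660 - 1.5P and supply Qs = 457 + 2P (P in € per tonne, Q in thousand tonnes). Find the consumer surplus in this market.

Equating demand and supply, 660 - 1.5P = 457 + 2P gives 3.5P = 203, so P* = 58.
Then Q* = 660 - 1.5(58) = 573.
Demand choke price (Qd = 0): P = 660/1.5 = 440. Consumer surplus = ½ × (440 - 58) × 573 = 109443.

Consumer surplus = 109443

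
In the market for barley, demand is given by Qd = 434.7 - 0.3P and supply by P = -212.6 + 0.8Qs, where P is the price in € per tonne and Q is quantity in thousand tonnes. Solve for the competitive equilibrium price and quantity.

P* = 109, Q* = 402

In direct form, Qs = 265.75 + 1.25P.
The market clears where 434.7 - 0.3P = 265.75 + 1.25P. Rearranging, 1.55P = 168.95, hence P* = 109.
From the demand curve, Q* = 434.7 - 0.3(109) = 402.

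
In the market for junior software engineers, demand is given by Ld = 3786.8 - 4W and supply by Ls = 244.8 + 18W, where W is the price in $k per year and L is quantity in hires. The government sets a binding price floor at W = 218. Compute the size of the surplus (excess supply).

Evaluating both curves at the floor price 218 gives Ld = 2914.8, Ls = 4168.8.
Surplus = Ls - Ld = 4168.8 - 2914.8 = 1254.

Surplus = 1254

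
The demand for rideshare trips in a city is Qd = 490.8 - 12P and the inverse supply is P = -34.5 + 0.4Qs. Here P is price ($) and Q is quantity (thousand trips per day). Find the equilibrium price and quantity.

Inverting to quantity form: Qs = 86.25 + 2.5P.
Equating demand and supply, 490.8 - 12P = 86.25 + 2.5P gives 14.5P = 404.55, so P* = 27.9.
Substitute back: Q* = 490.8 - 12(27.9) = 156.

P* = 27.9, Q* = 156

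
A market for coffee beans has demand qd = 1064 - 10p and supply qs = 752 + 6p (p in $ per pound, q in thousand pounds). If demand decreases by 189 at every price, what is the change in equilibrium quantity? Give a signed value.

Δq = -70.875

Equating demand and supply, 1064 - 10p = 752 + 6p gives 16p = 312, so p* = 19.5.
Plugging p* into demand: q* = 1064 - 10(19.5) = 869.
After the shift, demand is qd = 875 - 10p.
Re-solving, 16p = 123 gives p = 7.6875 and q = 798.125.
Δq = 798.125 - 869 = -70.875.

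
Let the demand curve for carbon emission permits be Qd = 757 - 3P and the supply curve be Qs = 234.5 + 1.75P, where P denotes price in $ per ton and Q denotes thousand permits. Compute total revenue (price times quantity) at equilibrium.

Total revenue = 46970

At equilibrium Qd = Qs, so 757 - 3P = 234.5 + 1.75P; collecting terms, 522.5 = 4.75P and P* = 110.
From the demand curve, Q* = 757 - 3(110) = 427.
Total revenue = P* × Q* = 110 × 427 = 46970.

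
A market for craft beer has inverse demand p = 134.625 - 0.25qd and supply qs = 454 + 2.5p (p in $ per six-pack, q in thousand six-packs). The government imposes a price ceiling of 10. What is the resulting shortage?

Shortage = 19.5

Solving each curve for q: qd = 538.5 - 4p.
Evaluating both curves at the ceiling price 10 gives qd = 498.5, qs = 479.
Shortage = qd - qs = 498.5 - 479 = 19.5.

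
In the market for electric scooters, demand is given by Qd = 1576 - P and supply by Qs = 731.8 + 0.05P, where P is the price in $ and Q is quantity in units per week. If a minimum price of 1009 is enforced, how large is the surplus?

Surplus = 215.25

Evaluating both curves at the floor price 1009 gives Qd = 567, Qs = 782.25.
Surplus = Qs - Qd = 782.25 - 567 = 215.25.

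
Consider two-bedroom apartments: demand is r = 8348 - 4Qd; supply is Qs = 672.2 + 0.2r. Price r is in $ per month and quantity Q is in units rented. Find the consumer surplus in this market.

Consumer surplus = 3385202

Rewriting in direct form: Qd = 2087 - 0.25r.
At equilibrium Qd = Qs, so 2087 - 0.25r = 672.2 + 0.2r; collecting terms, 1414.8 = 0.45r and r* = 3144.
From the demand curve, Q* = 2087 - 0.25(3144) = 1301.
Demand choke price (Qd = 0): r = 2087/0.25 = 8348. Consumer surplus = ½ × (8348 - 3144) × 1301 = 3385202.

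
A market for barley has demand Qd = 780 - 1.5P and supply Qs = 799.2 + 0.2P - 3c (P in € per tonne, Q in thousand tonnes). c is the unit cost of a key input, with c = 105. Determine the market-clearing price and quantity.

With c = 105, supply is Qs = 484.2 + 0.2P.
Set Qd = Qs: 780 - 1.5P = 484.2 + 0.2P, so 295.8 = 1.7P and P* = 174.
Plugging P* into demand: Q* = 780 - 1.5(174) = 519.

P* = 174, Q* = 519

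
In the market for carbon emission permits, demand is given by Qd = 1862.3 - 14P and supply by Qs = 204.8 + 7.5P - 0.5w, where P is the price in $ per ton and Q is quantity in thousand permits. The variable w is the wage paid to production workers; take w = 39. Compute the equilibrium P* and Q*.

With w = 39, supply is Qs = 185.3 + 7.5P.
Equating demand and supply, 1862.3 - 14P = 185.3 + 7.5P gives 21.5P = 1677, so P* = 78.
From the demand curve, Q* = 1862.3 - 14(78) = 770.3.

P* = 78, Q* = 770.3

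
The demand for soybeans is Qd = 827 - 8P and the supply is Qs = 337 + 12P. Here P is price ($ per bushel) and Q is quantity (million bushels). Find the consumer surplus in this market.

Equating demand and supply, 827 - 8P = 337 + 12P gives 20P = 490, so P* = 24.5.
Substitute back: Q* = 827 - 8(24.5) = 631.
Demand choke price (Qd = 0): P = 827/8 = 103.375. Consumer surplus = ½ × (103.375 - 24.5) × 631 = 24885.0625.

Consumer surplus = 24885.0625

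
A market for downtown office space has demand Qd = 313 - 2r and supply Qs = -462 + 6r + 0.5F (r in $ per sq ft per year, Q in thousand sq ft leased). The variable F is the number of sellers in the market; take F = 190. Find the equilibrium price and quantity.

With F = 190, supply is Qs = -367 + 6r.
Equating demand and supply, 313 - 2r = -367 + 6r gives 8r = 680, so r* = 85.
Then Q* = 313 - 2(85) = 143.

r* = 85, Q* = 143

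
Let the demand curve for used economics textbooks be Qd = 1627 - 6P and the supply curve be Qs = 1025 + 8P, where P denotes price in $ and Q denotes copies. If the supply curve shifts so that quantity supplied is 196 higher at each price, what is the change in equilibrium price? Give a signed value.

At equilibrium Qd = Qs, so 1627 - 6P = 1025 + 8P; collecting terms, 602 = 14P and P* = 43.
Substitute back: Q* = 1627 - 6(43) = 1369.
After the shift, supply is Qs = 1221 + 8P.
The new intersection has 406 = 14P, i.e. P = 29, Q = 1453.
ΔP = 29 - 43 = -14.

ΔP = -14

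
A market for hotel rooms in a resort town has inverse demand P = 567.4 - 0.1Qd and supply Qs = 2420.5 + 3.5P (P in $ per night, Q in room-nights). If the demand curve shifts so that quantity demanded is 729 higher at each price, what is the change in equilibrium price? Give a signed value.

Solving each curve for Q: Qd = 5674 - 10P.
At equilibrium Qd = Qs, so 5674 - 10P = 2420.5 + 3.5P; collecting terms, 3253.5 = 13.5P and P* = 241.
Substitute back: Q* = 5674 - 10(241) = 3264.
After the shift, demand is Qd = 6403 - 10P.
Re-solving, 13.5P = 3982.5 gives P = 295 and Q = 3453.
ΔP = 295 - 241 = 54.

ΔP = 54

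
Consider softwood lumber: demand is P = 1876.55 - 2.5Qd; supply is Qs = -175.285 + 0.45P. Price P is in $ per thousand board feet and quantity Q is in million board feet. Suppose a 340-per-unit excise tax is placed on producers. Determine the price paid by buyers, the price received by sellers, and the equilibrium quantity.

P_b = 1269.3, P_s = 929.3, Q = 242.9

Inverting to quantity form: Qd = 750.62 - 0.4P.
Producers keep P_s = P_b - 340 per unit, so supply in terms of the buyer price is Qs = -328.285 + 0.45P_b.
Equate demand and the shifted supply: 750.62 - 0.4P_b = -328.285 + 0.45P_b, giving 0.85P_b = 1078.905, so P_b = 1269.3.
So P_s = 929.3 and the quantity traded is Q = 750.62 - 0.4(1269.3) = 242.9.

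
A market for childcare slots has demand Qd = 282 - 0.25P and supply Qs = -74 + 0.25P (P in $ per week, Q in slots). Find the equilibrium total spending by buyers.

Total spending by buyers = 74048

The market clears where 282 - 0.25P = -74 + 0.25P. Rearranging, 0.5P = 356, hence P* = 712.
From the demand curve, Q* = 282 - 0.25(712) = 104.
Total spending by buyers = P* × Q* = 712 × 104 = 74048.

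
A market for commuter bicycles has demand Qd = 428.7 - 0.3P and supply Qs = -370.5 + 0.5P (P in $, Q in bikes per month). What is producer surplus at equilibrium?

Set Qd = Qs: 428.7 - 0.3P = -370.5 + 0.5P, so 799.2 = 0.8P and P* = 999.
Substitute back: Q* = 428.7 - 0.3(999) = 129.
Supply choke price (Qs = 0): P = 741. Producer surplus = ½ × (999 - 741) × 129 = 16641.

Producer surplus = 16641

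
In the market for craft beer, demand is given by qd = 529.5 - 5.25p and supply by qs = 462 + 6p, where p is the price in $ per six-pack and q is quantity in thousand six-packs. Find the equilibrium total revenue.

Set qd = qs: 529.5 - 5.25p = 462 + 6p, so 67.5 = 11.25p and p* = 6.
Plugging p* into demand: q* = 529.5 - 5.25(6) = 498.
Total revenue = p* × q* = 6 × 498 = 2988.

Total revenue = 2988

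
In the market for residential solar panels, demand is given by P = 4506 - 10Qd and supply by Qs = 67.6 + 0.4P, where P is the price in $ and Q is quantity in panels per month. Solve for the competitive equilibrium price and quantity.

P* = 766, Q* = 374

In direct form, Qd = 450.6 - 0.1P.
The market clears where 450.6 - 0.1P = 67.6 + 0.4P. Rearranging, 0.5P = 383, hence P* = 766.
Then Q* = 450.6 - 0.1(766) = 374.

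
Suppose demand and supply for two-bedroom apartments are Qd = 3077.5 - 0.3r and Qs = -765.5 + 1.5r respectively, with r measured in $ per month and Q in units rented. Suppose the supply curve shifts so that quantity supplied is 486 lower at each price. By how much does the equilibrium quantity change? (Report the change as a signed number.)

ΔQ = -81

The market clears where 3077.5 - 0.3r = -765.5 + 1.5r. Rearranging, 1.8r = 3843, hence r* = 2135.
Substitute back: Q* = 3077.5 - 0.3(2135) = 2437.
After the shift, supply is Qs = -1251.5 + 1.5r.
Re-solving, 1.8r = 4329 gives r = 2405 and Q = 2356.
ΔQ = 2356 - 2437 = -81.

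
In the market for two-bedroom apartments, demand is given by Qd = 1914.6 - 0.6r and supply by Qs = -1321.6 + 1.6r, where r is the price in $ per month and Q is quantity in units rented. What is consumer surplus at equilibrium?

Consumer surplus = 887520

Set Qd = Qs: 1914.6 - 0.6r = -1321.6 + 1.6r, so 3236.2 = 2.2r and r* = 1471.
Plugging r* into demand: Q* = 1914.6 - 0.6(1471) = 1032.
Demand choke price (Qd = 0): r = 1914.6/0.6 = 3191. Consumer surplus = ½ × (3191 - 1471) × 1032 = 887520.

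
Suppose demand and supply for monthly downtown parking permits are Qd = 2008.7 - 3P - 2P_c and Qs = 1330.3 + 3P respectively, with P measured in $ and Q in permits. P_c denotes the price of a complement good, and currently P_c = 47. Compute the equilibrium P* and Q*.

P* = 97.4, Q* = 1622.5

With P_c = 47, demand is Qd = 1914.7 - 3P.
Set Qd = Qs: 1914.7 - 3P = 1330.3 + 3P, so 584.4 = 6P and P* = 97.4.
Then Q* = 1914.7 - 3(97.4) = 1622.5.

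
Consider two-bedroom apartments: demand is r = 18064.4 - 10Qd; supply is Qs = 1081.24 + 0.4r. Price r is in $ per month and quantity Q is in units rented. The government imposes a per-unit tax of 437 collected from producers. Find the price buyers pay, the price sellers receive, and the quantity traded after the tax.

Rewriting in direct form: Qd = 1806.44 - 0.1r.
With a tax of 437 on producers, they supply based on the net price r_s = r_b - 437, so Qs = 906.44 + 0.4r_b.
Equate demand and the shifted supply: 1806.44 - 0.1r_b = 906.44 + 0.4r_b, giving 0.5r_b = 900, so r_b = 1800.
So r_s = 1363 and the quantity traded is Q = 1806.44 - 0.1(1800) = 1626.44.

r_b = 1800, r_s = 1363, Q = 1626.44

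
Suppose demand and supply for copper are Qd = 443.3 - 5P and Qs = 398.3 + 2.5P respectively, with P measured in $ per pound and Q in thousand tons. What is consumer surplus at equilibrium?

Consumer surplus = 17081.689

The market clears where 443.3 - 5P = 398.3 + 2.5P. Rearranging, 7.5P = 45, hence P* = 6.
From the demand curve, Q* = 443.3 - 5(6) = 413.3.
Demand choke price (Qd = 0): P = 443.3/5 = 88.66. Consumer surplus = ½ × (88.66 - 6) × 413.3 = 17081.689.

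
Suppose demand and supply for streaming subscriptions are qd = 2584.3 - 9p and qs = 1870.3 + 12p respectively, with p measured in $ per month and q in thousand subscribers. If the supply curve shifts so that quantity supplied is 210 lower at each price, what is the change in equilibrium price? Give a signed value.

Set qd = qs: 2584.3 - 9p = 1870.3 + 12p, so 714 = 21p and p* = 34.
Plugging p* into demand: q* = 2584.3 - 9(34) = 2278.3.
After the shift, supply is qs = 1660.3 + 12p.
Re-solving, 21p = 924 gives p = 44 and q = 2188.3.
Δp = 44 - 34 = 10.

Δp = 10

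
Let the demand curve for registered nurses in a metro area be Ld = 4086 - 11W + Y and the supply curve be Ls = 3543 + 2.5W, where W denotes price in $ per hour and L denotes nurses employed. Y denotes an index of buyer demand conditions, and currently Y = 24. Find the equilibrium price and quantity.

W* = 42, L* = 3648

With Y = 24, demand is Ld = 4110 - 11W.
At equilibrium Ld = Ls, so 4110 - 11W = 3543 + 2.5W; collecting terms, 567 = 13.5W and W* = 42.
From the demand curve, L* = 4110 - 11(42) = 3648.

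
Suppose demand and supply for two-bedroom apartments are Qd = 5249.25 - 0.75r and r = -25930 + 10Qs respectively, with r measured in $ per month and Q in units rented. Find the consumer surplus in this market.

Consumer surplus = 5627953.5

Inverting to quantity form: Qs = 2593 + 0.1r.
Set Qd = Qs: 5249.25 - 0.75r = 2593 + 0.1r, so 2656.25 = 0.85r and r* = 3125.
Substitute back: Q* = 5249.25 - 0.75(3125) = 2905.5.
Demand choke price (Qd = 0): r = 5249.25/0.75 = 6999. Consumer surplus = ½ × (6999 - 3125) × 2905.5 = 5627953.5.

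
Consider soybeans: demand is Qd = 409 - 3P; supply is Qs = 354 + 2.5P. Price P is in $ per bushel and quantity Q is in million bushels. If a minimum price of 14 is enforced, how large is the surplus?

Evaluating both curves at the floor price 14 gives Qd = 367, Qs = 389.
Surplus = Qs - Qd = 389 - 367 = 22.

Surplus = 22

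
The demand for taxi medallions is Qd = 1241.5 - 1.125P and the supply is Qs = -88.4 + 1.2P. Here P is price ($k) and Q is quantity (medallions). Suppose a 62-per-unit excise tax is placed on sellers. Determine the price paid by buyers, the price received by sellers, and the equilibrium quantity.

With a tax of 62 on sellers, they supply based on the net price P_s = P_b - 62, so Qs = -162.8 + 1.2P_b.
Set Qd = Qs: 1241.5 - 1.125P_b = -162.8 + 1.2P_b, so 1404.3 = 2.325P_b and P_b = 604.
Then P_s = 604 - 62 = 542 and Q = 1241.5 - 1.125(604) = 562.

P_b = 604, P_s = 542, Q = 562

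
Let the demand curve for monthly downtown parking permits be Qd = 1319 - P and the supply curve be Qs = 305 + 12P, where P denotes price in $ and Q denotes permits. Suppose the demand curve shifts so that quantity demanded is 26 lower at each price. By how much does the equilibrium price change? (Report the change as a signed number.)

Equating demand and supply, 1319 - P = 305 + 12P gives 13P = 1014, so P* = 78.
Plugging P* into demand: Q* = 1319 - 78 = 1241.
After the shift, demand is Qd = 1293 - P.
The new intersection has 988 = 13P, i.e. P = 76, Q = 1217.
ΔP = 76 - 78 = -2.

ΔP = -2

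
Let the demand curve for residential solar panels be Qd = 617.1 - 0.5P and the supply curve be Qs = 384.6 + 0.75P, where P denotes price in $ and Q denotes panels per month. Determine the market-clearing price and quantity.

P* = 186, Q* = 524.1

Set Qd = Qs: 617.1 - 0.5P = 384.6 + 0.75P, so 232.5 = 1.25P and P* = 186.
From the demand curve, Q* = 617.1 - 0.5(186) = 524.1.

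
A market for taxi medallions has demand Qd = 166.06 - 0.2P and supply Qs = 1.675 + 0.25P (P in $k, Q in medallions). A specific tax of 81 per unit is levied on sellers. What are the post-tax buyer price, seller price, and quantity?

P_b = 410.3, P_s = 329.3, Q = 84

With a tax of 81 on sellers, they supply based on the net price P_s = P_b - 81, so Qs = -18.575 + 0.25P_b.
Equate demand and the shifted supply: 166.06 - 0.2P_b = -18.575 + 0.25P_b, giving 0.45P_b = 184.635, so P_b = 410.3.
Then P_s = 410.3 - 81 = 329.3 and Q = 166.06 - 0.2(410.3) = 84.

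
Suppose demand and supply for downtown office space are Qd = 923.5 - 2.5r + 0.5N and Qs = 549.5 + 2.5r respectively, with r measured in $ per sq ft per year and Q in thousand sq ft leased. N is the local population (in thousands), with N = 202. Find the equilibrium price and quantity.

With N = 202, demand is Qd = 1024.5 - 2.5r.
At equilibrium Qd = Qs, so 1024.5 - 2.5r = 549.5 + 2.5r; collecting terms, 475 = 5r and r* = 95.
Plugging r* into demand: Q* = 1024.5 - 2.5(95) = 787.

r* = 95, Q* = 787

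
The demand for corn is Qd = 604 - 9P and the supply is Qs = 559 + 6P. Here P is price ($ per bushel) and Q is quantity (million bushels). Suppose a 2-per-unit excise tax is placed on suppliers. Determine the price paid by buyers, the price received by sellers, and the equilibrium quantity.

Suppliers keep P_s = P_b - 2 per unit, so supply in terms of the buyer price is Qs = 547 + 6P_b.
Set Qd = Qs: 604 - 9P_b = 547 + 6P_b, so 57 = 15P_b and P_b = 3.8.
Then P_s = 3.8 - 2 = 1.8 and Q = 604 - 9(3.8) = 569.8.

P_b = 3.8, P_s = 1.8, Q = 569.8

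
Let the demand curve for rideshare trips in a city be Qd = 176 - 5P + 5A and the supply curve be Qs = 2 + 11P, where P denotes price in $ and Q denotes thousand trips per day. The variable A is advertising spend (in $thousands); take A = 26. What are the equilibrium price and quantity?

With A = 26, demand is Qd = 306 - 5P.
Equating demand and supply, 306 - 5P = 2 + 11P gives 16P = 304, so P* = 19.
Plugging P* into demand: Q* = 306 - 5(19) = 211.

P* = 19, Q* = 211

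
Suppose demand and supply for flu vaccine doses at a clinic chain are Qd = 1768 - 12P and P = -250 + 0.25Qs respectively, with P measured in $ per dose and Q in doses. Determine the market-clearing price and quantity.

Rewriting in direct form: Qs = 1000 + 4P.
At equilibrium Qd = Qs, so 1768 - 12P = 1000 + 4P; collecting terms, 768 = 16P and P* = 48.
From the demand curve, Q* = 1768 - 12(48) = 1192.

P* = 48, Q* = 1192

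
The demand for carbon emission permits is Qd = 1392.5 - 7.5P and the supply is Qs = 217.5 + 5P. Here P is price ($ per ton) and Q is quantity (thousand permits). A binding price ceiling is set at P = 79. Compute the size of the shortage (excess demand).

Evaluating both curves at the ceiling price 79 gives Qd = 800, Qs = 612.5.
Shortage = Qd - Qs = 800 - 612.5 = 187.5.

Shortage = 187.5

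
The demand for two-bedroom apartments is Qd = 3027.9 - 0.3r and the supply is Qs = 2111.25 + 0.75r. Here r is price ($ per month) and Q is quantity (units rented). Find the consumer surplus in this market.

Consumer surplus = 12751260

Equating demand and supply, 3027.9 - 0.3r = 2111.25 + 0.75r gives 1.05r = 916.65, so r* = 873.
Then Q* = 3027.9 - 0.3(873) = 2766.
Demand choke price (Qd = 0): r = 3027.9/0.3 = 10093. Consumer surplus = ½ × (10093 - 873) × 2766 = 12751260.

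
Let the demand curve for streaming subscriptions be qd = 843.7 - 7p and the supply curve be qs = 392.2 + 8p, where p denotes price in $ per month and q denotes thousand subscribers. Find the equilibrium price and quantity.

Set qd = qs: 843.7 - 7p = 392.2 + 8p, so 451.5 = 15p and p* = 30.1.
From the demand curve, q* = 843.7 - 7(30.1) = 633.

p* = 30.1, q* = 633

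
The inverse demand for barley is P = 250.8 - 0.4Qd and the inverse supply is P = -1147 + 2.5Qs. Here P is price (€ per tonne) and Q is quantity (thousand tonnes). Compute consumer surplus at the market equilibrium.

Consumer surplus = 46464.8

Rewriting in direct form: Qd = 627 - 2.5P and Qs = 458.8 + 0.4P.
The market clears where 627 - 2.5P = 458.8 + 0.4P. Rearranging, 2.9P = 168.2, hence P* = 58.
From the demand curve, Q* = 627 - 2.5(58) = 482.
Demand choke price (Qd = 0): P = 627/2.5 = 250.8. Consumer surplus = ½ × (250.8 - 58) × 482 = 46464.8.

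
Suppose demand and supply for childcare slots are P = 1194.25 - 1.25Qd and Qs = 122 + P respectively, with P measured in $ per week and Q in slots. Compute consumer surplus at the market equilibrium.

Solving each curve for Q: Qd = 955.4 - 0.8P.
The market clears where 955.4 - 0.8P = 122 + P. Rearranging, 1.8P = 833.4, hence P* = 463.
Then Q* = 955.4 - 0.8(463) = 585.
Demand choke price (Qd = 0): P = 955.4/0.8 = 1194.25. Consumer surplus = ½ × (1194.25 - 463) × 585 = 213890.625.

Consumer surplus = 213890.625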